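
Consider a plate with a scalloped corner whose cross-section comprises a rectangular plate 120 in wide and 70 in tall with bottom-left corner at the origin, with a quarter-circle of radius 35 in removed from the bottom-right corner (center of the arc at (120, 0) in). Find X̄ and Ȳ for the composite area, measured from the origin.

plate: A = 120 × 70 = 8400.00, centroid at (60.00, 35.00).
removed quarter-circle: A = −¼π·35² = -962.11, centroid at (105.15, 14.85).
ΣA = 7437.89 in², ΣAX̄ = 402838.14 in³, ΣAȲ = 279708.33 in³.
X̄ = 402838.14/7437.89 = 54.16 in; Ȳ = 279708.33/7437.89 = 37.61 in.

X̄ = 54.16 in, Ȳ = 37.61 in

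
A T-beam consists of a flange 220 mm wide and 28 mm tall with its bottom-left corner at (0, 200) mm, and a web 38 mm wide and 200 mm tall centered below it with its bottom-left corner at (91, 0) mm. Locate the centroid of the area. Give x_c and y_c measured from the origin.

x_c = 110.00 mm, y_c = 151.03 mm

Part | A | x̄ᵢ | ȳᵢ | A·x̄ᵢ | A·ȳᵢ
web | 7600.00 | 110.00 | 100.00 | 836000.00 | 760000.00
flange | 6160.00 | 110.00 | 214.00 | 677600.00 | 1318240.00
Σ | 13760.00 |  |  | 1513600.00 | 2078240.00
x_c = 1513600.00 / 13760.00 = 110.00 mm
y_c = 2078240.00 / 13760.00 = 151.03 mm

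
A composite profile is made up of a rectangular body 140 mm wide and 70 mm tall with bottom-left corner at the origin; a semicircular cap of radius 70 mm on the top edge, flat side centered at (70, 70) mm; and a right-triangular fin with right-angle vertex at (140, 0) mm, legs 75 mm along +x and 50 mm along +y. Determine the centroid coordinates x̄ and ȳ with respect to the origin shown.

Part | A | x̄ᵢ | ȳᵢ | A·x̄ᵢ | A·ȳᵢ
rectangular body | 9800.00 | 70.00 | 35.00 | 686000.00 | 343000.00
semicircular top | 7696.90 | 70.00 | 99.71 | 538783.14 | 767449.81
triangular fin | 1875.00 | 165.00 | 16.67 | 309375.00 | 31250.00
Σ | 19371.90 |  |  | 1534158.14 | 1141699.81
x̄ = 1534158.14 / 19371.90 = 79.20 mm
ȳ = 1141699.81 / 19371.90 = 58.94 mm

x̄ = 79.20 mm, ȳ = 58.94 mm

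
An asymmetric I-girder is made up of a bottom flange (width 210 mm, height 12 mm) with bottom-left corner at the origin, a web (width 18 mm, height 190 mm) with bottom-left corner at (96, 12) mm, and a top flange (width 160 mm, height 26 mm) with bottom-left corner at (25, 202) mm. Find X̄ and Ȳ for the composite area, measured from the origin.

bottom flange: A = 210 × 12 = 2520.00, centroid at (105.00, 6.00).
web: A = 18 × 190 = 3420.00, centroid at (105.00, 107.00).
top flange: A = 160 × 26 = 4160.00, centroid at (105.00, 215.00).
ΣA = 10100.00 mm²
ΣAX̄ = (2520.00)(105.00) + (3420.00)(105.00) + (4160.00)(105.00) = 1060500.00 mm³
ΣAȲ = (2520.00)(6.00) + (3420.00)(107.00) + (4160.00)(215.00) = 1275460.00 mm³
X̄ = 1060500.00 / 10100.00 = 105.00 mm
Ȳ = 1275460.00 / 10100.00 = 126.28 mm

X̄ = 105.00 mm, Ȳ = 126.28 mm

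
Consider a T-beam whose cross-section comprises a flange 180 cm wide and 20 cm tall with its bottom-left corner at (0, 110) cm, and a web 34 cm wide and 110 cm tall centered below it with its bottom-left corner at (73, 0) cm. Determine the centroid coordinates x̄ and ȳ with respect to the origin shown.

Part | A | x̄ᵢ | ȳᵢ | A·x̄ᵢ | A·ȳᵢ
web | 3740.00 | 90.00 | 55.00 | 336600.00 | 205700.00
flange | 3600.00 | 90.00 | 120.00 | 324000.00 | 432000.00
Σ | 7340.00 |  |  | 660600.00 | 637700.00
x̄ = 660600.00 / 7340.00 = 90.00 cm
ȳ = 637700.00 / 7340.00 = 86.88 cm

x̄ = 90.00 cm, ȳ = 86.88 cm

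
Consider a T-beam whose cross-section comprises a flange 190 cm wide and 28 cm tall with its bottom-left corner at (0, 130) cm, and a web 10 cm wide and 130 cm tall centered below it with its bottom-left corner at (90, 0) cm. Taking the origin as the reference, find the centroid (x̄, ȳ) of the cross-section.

web: A = 10 × 130 = 1300.00, centroid at (95.00, 65.00).
flange: A = 190 × 28 = 5320.00, centroid at (95.00, 144.00).
ΣA = 6620.00 cm², ΣAx̄ = 628900.00 cm³, ΣAȳ = 850580.00 cm³.
x̄ = 628900.00/6620.00 = 95.00 cm; ȳ = 850580.00/6620.00 = 128.49 cm.

x̄ = 95.00 cm, ȳ = 128.49 cm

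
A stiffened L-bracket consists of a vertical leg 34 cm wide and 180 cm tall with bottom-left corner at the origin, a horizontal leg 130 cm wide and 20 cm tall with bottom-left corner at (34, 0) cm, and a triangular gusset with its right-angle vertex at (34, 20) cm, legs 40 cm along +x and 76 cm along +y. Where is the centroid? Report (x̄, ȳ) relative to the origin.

vertical leg: A = 34 × 180 = 6120.00, centroid at (17.00, 90.00).
horizontal leg: A = 130 × 20 = 2600.00, centroid at (99.00, 10.00).
gusset: A = ½·40·76 = 1520.00, centroid at (47.33, 45.33).
ΣA = 10240.00 cm², ΣAx̄ = 433386.67 cm³, ΣAȳ = 645706.67 cm³.
x̄ = 433386.67/10240.00 = 42.32 cm; ȳ = 645706.67/10240.00 = 63.06 cm.

x̄ = 42.32 cm, ȳ = 63.06 cm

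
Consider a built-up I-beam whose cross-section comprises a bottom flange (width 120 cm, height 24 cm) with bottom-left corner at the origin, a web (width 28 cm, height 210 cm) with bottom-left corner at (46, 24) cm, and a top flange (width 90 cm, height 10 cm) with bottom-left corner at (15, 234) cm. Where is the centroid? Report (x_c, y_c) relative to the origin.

bottom flange: A = 120 × 24 = 2880.00, centroid at (60.00, 12.00).
web: A = 28 × 210 = 5880.00, centroid at (60.00, 129.00).
top flange: A = 90 × 10 = 900.00, centroid at (60.00, 239.00).
ΣA = 9660.00 cm², ΣAx_c = 579600.00 cm³, ΣAy_c = 1008180.00 cm³.
x_c = 579600.00/9660.00 = 60.00 cm; y_c = 1008180.00/9660.00 = 104.37 cm.

x_c = 60.00 cm, y_c = 104.37 cm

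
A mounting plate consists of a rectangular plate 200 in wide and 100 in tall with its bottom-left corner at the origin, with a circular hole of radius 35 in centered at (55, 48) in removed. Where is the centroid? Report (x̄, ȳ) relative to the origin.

plate: A = 200 × 100 = 20000.00, centroid at (100.00, 50.00).
hole: A = −π·35² = -3848.45, centroid at (55.00, 48.00).
ΣA = 16151.55 in², ΣAx̄ = 1788335.19 in³, ΣAȳ = 815274.35 in³.
x̄ = 1788335.19/16151.55 = 110.72 in; ȳ = 815274.35/16151.55 = 50.48 in.

x̄ = 110.72 in, ȳ = 50.48 in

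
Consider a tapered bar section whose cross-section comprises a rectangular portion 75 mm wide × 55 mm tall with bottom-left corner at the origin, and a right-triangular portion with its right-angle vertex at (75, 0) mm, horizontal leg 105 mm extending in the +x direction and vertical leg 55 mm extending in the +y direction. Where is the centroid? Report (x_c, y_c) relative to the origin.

x_c = 67.35 mm, y_c = 23.73 mm

Part | A | x̄ᵢ | ȳᵢ | A·x̄ᵢ | A·ȳᵢ
rectangular portion | 4125.00 | 37.50 | 27.50 | 154687.50 | 113437.50
triangular portion | 2887.50 | 110.00 | 18.33 | 317625.00 | 52937.50
Σ | 7012.50 |  |  | 472312.50 | 166375.00
x_c = 472312.50 / 7012.50 = 67.35 mm
y_c = 166375.00 / 7012.50 = 23.73 mm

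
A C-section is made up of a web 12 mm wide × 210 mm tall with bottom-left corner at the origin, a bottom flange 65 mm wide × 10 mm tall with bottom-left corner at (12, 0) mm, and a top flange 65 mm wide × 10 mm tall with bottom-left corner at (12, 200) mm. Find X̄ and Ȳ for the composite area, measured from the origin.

X̄ = 19.10 mm, Ȳ = 105.00 mm

web: A = 12 × 210 = 2520.00, centroid at (6.00, 105.00).
bottom flange: A = 65 × 10 = 650.00, centroid at (44.50, 5.00).
top flange: A = 65 × 10 = 650.00, centroid at (44.50, 205.00).
ΣA = 3820.00 mm², ΣAX̄ = 72970.00 mm³, ΣAȲ = 401100.00 mm³.
X̄ = 72970.00/3820.00 = 19.10 mm; Ȳ = 401100.00/3820.00 = 105.00 mm.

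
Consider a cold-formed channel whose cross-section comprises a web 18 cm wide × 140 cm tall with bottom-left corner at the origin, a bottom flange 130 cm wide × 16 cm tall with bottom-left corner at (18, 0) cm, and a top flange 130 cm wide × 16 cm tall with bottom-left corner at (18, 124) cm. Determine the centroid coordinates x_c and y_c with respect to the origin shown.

web: A = 18 × 140 = 2520.00, centroid at (9.00, 70.00).
bottom flange: A = 130 × 16 = 2080.00, centroid at (83.00, 8.00).
top flange: A = 130 × 16 = 2080.00, centroid at (83.00, 132.00).
ΣA = 6680.00 cm², ΣAx_c = 367960.00 cm³, ΣAy_c = 467600.00 cm³.
x_c = 367960.00/6680.00 = 55.08 cm; y_c = 467600.00/6680.00 = 70.00 cm.

x_c = 55.08 cm, y_c = 70.00 cm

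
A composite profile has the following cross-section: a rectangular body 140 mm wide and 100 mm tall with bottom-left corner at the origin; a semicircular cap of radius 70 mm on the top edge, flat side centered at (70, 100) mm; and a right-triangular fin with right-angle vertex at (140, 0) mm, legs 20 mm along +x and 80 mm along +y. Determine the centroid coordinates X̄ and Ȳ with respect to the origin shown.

Part | A | x̄ᵢ | ȳᵢ | A·x̄ᵢ | A·ȳᵢ
rectangular body | 14000.00 | 70.00 | 50.00 | 980000.00 | 700000.00
semicircular top | 7696.90 | 70.00 | 129.71 | 538783.14 | 998356.87
triangular fin | 800.00 | 146.67 | 26.67 | 117333.33 | 21333.33
Σ | 22496.90 |  |  | 1636116.47 | 1719690.20
X̄ = 1636116.47 / 22496.90 = 72.73 mm
Ȳ = 1719690.20 / 22496.90 = 76.44 mm

X̄ = 72.73 mm, Ȳ = 76.44 mm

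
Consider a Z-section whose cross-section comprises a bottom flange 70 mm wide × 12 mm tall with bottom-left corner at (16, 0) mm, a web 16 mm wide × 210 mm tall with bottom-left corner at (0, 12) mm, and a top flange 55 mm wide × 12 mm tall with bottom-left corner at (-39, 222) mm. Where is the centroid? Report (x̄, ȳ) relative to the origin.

x̄ = 12.78 mm, ȳ = 112.89 mm

bottom flange: A = 70 × 12 = 840.00, centroid at (51.00, 6.00).
web: A = 16 × 210 = 3360.00, centroid at (8.00, 117.00).
top flange: A = 55 × 12 = 660.00, centroid at (-11.50, 228.00).
ΣA = 4860.00 mm²
ΣAx̄ = (840.00)(51.00) + (3360.00)(8.00) + (660.00)(-11.50) = 62130.00 mm³
ΣAȳ = (840.00)(6.00) + (3360.00)(117.00) + (660.00)(228.00) = 548640.00 mm³
x̄ = 62130.00 / 4860.00 = 12.78 mm
ȳ = 548640.00 / 4860.00 = 112.89 mm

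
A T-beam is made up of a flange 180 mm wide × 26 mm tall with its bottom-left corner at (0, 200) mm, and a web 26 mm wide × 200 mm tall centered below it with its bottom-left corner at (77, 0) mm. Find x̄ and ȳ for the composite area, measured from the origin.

x̄ = 90.00 mm, ȳ = 153.53 mm

web: A = 26 × 200 = 5200.00, centroid at (90.00, 100.00).
flange: A = 180 × 26 = 4680.00, centroid at (90.00, 213.00).
ΣA = 9880.00 mm²
ΣAx̄ = (5200.00)(90.00) + (4680.00)(90.00) = 889200.00 mm³
ΣAȳ = (5200.00)(100.00) + (4680.00)(213.00) = 1516840.00 mm³
x̄ = 889200.00 / 9880.00 = 90.00 mm
ȳ = 1516840.00 / 9880.00 = 153.53 mm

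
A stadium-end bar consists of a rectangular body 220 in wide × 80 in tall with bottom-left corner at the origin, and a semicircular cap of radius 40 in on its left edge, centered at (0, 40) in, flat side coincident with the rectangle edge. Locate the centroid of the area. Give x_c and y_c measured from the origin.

rectangular body: A = 220 × 80 = 17600.00, centroid at (110.00, 40.00).
semicircular end: A = ½π·40² = 2513.27, centroid at (-16.98, 40.00).
ΣA = 20113.27 in²
ΣAx_c = (17600.00)(110.00) + (2513.27)(-16.98) = 1893333.33 in³
ΣAy_c = (17600.00)(40.00) + (2513.27)(40.00) = 804530.96 in³
x_c = 1893333.33 / 20113.27 = 94.13 in
y_c = 804530.96 / 20113.27 = 40.00 in

x_c = 94.13 in, y_c = 40.00 in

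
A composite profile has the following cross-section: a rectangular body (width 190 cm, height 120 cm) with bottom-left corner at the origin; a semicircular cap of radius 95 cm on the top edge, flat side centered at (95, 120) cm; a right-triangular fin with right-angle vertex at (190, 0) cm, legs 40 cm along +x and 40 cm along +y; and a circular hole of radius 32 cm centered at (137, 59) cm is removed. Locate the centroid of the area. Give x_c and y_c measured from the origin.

x_c = 93.60 cm, y_c = 100.16 cm

rectangular body: A = 190 × 120 = 22800.00, centroid at (95.00, 60.00).
semicircular top: A = ½π·95² = 14176.44, centroid at (95.00, 160.32).
triangular fin: A = ½·40·40 = 800.00, centroid at (203.33, 13.33).
hole: A = −π·32² = -3216.99, centroid at (137.00, 59.00).
ΣA = 34559.45 cm²
ΣAx_c = (22800.00)(95.00) + (14176.44)(95.00) + (800.00)(203.33) + (-3216.99)(137.00) = 3234700.42 cm³
ΣAy_c = (22800.00)(60.00) + (14176.44)(160.32) + (800.00)(13.33) + (-3216.99)(59.00) = 3461619.96 cm³
x_c = 3234700.42 / 34559.45 = 93.60 cm
y_c = 3461619.96 / 34559.45 = 100.16 cm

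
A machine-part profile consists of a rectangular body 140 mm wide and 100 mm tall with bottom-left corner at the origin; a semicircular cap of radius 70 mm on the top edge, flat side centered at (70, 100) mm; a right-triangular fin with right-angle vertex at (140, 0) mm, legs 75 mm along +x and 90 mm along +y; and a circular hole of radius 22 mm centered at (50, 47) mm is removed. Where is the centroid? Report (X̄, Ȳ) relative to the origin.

X̄ = 84.91 mm, Ȳ = 73.38 mm

rectangular body: A = 140 × 100 = 14000.00, centroid at (70.00, 50.00).
semicircular top: A = ½π·70² = 7696.90, centroid at (70.00, 129.71).
triangular fin: A = ½·75·90 = 3375.00, centroid at (165.00, 30.00).
hole: A = −π·22² = -1520.53, centroid at (50.00, 47.00).
ΣA = 23551.37 mm², ΣAX̄ = 1999631.60 mm³, ΣAȲ = 1728141.92 mm³.
X̄ = 1999631.60/23551.37 = 84.91 mm; Ȳ = 1728141.92/23551.37 = 73.38 mm.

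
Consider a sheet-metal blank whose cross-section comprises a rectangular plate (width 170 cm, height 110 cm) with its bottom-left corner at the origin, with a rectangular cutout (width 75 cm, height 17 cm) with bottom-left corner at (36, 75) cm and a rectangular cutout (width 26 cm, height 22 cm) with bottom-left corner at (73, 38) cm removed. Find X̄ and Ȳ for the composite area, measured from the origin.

Part | A | x̄ᵢ | ȳᵢ | A·x̄ᵢ | A·ȳᵢ
plate | 18700.00 | 85.00 | 55.00 | 1589500.00 | 1028500.00
hole 1 | -1275.00 | 73.50 | 83.50 | -93712.50 | -106462.50
hole 2 | -572.00 | 86.00 | 49.00 | -49192.00 | -28028.00
Σ | 16853.00 |  |  | 1446595.50 | 894009.50
X̄ = 1446595.50 / 16853.00 = 85.84 cm
Ȳ = 894009.50 / 16853.00 = 53.05 cm

X̄ = 85.84 cm, Ȳ = 53.05 cm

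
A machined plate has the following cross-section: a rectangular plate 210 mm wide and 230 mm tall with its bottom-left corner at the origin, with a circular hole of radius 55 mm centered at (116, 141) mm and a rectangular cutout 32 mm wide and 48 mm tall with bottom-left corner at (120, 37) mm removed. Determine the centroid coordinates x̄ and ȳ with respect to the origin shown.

x̄ = 100.92 mm, ȳ = 110.59 mm

Part | A | x̄ᵢ | ȳᵢ | A·x̄ᵢ | A·ȳᵢ
plate | 48300.00 | 105.00 | 115.00 | 5071500.00 | 5554500.00
hole 1 | -9503.32 | 116.00 | 141.00 | -1102384.86 | -1339967.81
hole 2 | -1536.00 | 136.00 | 61.00 | -208896.00 | -93696.00
Σ | 37260.68 |  |  | 3760219.14 | 4120836.19
x̄ = 3760219.14 / 37260.68 = 100.92 mm
ȳ = 4120836.19 / 37260.68 = 110.59 mm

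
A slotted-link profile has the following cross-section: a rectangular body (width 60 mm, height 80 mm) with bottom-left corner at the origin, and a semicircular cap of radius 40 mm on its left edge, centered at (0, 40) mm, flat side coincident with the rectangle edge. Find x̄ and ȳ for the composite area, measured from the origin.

x̄ = 13.86 mm, ȳ = 40.00 mm

Part | A | x̄ᵢ | ȳᵢ | A·x̄ᵢ | A·ȳᵢ
rectangular body | 4800.00 | 30.00 | 40.00 | 144000.00 | 192000.00
semicircular end | 2513.27 | -16.98 | 40.00 | -42666.67 | 100530.96
Σ | 7313.27 |  |  | 101333.33 | 292530.96
x̄ = 101333.33 / 7313.27 = 13.86 mm
ȳ = 292530.96 / 7313.27 = 40.00 mm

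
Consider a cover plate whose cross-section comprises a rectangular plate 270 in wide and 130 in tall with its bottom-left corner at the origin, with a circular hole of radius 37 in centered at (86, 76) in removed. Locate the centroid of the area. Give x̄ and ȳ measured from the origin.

plate: A = 270 × 130 = 35100.00, centroid at (135.00, 65.00).
hole: A = −π·37² = -4300.84, centroid at (86.00, 76.00).
ΣA = 30799.16 in²
ΣAx̄ = (35100.00)(135.00) + (-4300.84)(86.00) = 4368627.73 in³
ΣAȳ = (35100.00)(65.00) + (-4300.84)(76.00) = 1954636.13 in³
x̄ = 4368627.73 / 30799.16 = 141.84 in
ȳ = 1954636.13 / 30799.16 = 63.46 in

x̄ = 141.84 in, ȳ = 63.46 in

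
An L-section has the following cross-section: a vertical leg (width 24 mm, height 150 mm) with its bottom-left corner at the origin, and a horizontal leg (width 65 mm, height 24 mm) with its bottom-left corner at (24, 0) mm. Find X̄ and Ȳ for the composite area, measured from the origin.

X̄ = 25.45 mm, Ȳ = 55.95 mm

vertical leg: A = 24 × 150 = 3600.00, centroid at (12.00, 75.00).
horizontal leg: A = 65 × 24 = 1560.00, centroid at (56.50, 12.00).
ΣA = 5160.00 mm², ΣAX̄ = 131340.00 mm³, ΣAȲ = 288720.00 mm³.
X̄ = 131340.00/5160.00 = 25.45 mm; Ȳ = 288720.00/5160.00 = 55.95 mm.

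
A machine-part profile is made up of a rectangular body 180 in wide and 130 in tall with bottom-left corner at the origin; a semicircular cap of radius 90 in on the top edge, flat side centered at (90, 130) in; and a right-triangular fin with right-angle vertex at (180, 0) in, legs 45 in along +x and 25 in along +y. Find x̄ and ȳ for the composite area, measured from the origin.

x̄ = 91.61 in, ȳ = 99.92 in

rectangular body: A = 180 × 130 = 23400.00, centroid at (90.00, 65.00).
semicircular top: A = ½π·90² = 12723.45, centroid at (90.00, 168.20).
triangular fin: A = ½·45·25 = 562.50, centroid at (195.00, 8.33).
ΣA = 36685.95 in², ΣAx̄ = 3360798.02 in³, ΣAȳ = 3665736.03 in³.
x̄ = 3360798.02/36685.95 = 91.61 in; ȳ = 3665736.03/36685.95 = 99.92 in.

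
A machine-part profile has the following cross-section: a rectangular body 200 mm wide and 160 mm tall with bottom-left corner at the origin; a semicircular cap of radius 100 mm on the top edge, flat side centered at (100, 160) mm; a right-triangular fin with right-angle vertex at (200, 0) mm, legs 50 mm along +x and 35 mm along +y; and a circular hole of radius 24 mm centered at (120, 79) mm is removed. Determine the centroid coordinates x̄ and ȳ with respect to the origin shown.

x̄ = 101.41 mm, ȳ = 119.88 mm

rectangular body: A = 200 × 160 = 32000.00, centroid at (100.00, 80.00).
semicircular top: A = ½π·100² = 15707.96, centroid at (100.00, 202.44).
triangular fin: A = ½·50·35 = 875.00, centroid at (216.67, 11.67).
hole: A = −π·24² = -1809.56, centroid at (120.00, 79.00).
ΣA = 46773.41 mm²
ΣAx̄ = (32000.00)(100.00) + (15707.96)(100.00) + (875.00)(216.67) + (-1809.56)(120.00) = 4743232.78 mm³
ΣAȳ = (32000.00)(80.00) + (15707.96)(202.44) + (875.00)(11.67) + (-1809.56)(79.00) = 5607194.09 mm³
x̄ = 4743232.78 / 46773.41 = 101.41 mm
ȳ = 5607194.09 / 46773.41 = 119.88 mm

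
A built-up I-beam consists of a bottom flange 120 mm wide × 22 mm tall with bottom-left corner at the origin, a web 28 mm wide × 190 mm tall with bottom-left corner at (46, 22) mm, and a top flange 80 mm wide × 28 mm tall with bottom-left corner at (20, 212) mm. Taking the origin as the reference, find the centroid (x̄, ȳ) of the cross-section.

bottom flange: A = 120 × 22 = 2640.00, centroid at (60.00, 11.00).
web: A = 28 × 190 = 5320.00, centroid at (60.00, 117.00).
top flange: A = 80 × 28 = 2240.00, centroid at (60.00, 226.00).
ΣA = 10200.00 mm², ΣAx̄ = 612000.00 mm³, ΣAȳ = 1157720.00 mm³.
x̄ = 612000.00/10200.00 = 60.00 mm; ȳ = 1157720.00/10200.00 = 113.50 mm.

x̄ = 60.00 mm, ȳ = 113.50 mm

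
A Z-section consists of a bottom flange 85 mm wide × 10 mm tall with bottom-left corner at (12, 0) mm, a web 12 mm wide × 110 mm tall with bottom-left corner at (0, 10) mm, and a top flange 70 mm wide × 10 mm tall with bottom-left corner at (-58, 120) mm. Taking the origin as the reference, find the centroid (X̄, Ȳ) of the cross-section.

Part | A | x̄ᵢ | ȳᵢ | A·x̄ᵢ | A·ȳᵢ
bottom flange | 850.00 | 54.50 | 5.00 | 46325.00 | 4250.00
web | 1320.00 | 6.00 | 65.00 | 7920.00 | 85800.00
top flange | 700.00 | -23.00 | 125.00 | -16100.00 | 87500.00
Σ | 2870.00 |  |  | 38145.00 | 177550.00
X̄ = 38145.00 / 2870.00 = 13.29 mm
Ȳ = 177550.00 / 2870.00 = 61.86 mm

X̄ = 13.29 mm, Ȳ = 61.86 mm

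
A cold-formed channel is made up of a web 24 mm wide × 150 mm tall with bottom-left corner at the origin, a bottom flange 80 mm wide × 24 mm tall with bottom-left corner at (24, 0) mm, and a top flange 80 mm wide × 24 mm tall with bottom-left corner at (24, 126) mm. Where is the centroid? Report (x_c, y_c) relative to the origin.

web: A = 24 × 150 = 3600.00, centroid at (12.00, 75.00).
bottom flange: A = 80 × 24 = 1920.00, centroid at (64.00, 12.00).
top flange: A = 80 × 24 = 1920.00, centroid at (64.00, 138.00).
ΣA = 7440.00 mm²
ΣAx_c = (3600.00)(12.00) + (1920.00)(64.00) + (1920.00)(64.00) = 288960.00 mm³
ΣAy_c = (3600.00)(75.00) + (1920.00)(12.00) + (1920.00)(138.00) = 558000.00 mm³
x_c = 288960.00 / 7440.00 = 38.84 mm
y_c = 558000.00 / 7440.00 = 75.00 mm

x_c = 38.84 mm, y_c = 75.00 mm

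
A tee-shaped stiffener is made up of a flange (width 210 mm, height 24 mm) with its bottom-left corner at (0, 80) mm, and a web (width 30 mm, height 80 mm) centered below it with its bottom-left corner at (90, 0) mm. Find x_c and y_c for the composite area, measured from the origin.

web: A = 30 × 80 = 2400.00, centroid at (105.00, 40.00).
flange: A = 210 × 24 = 5040.00, centroid at (105.00, 92.00).
ΣA = 7440.00 mm²
ΣAx_c = (2400.00)(105.00) + (5040.00)(105.00) = 781200.00 mm³
ΣAy_c = (2400.00)(40.00) + (5040.00)(92.00) = 559680.00 mm³
x_c = 781200.00 / 7440.00 = 105.00 mm
y_c = 559680.00 / 7440.00 = 75.23 mm

x_c = 105.00 mm, y_c = 75.23 mm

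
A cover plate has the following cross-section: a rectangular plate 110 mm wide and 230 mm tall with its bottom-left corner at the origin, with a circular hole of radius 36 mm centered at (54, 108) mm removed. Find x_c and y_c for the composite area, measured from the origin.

plate: A = 110 × 230 = 25300.00, centroid at (55.00, 115.00).
hole: A = −π·36² = -4071.50, centroid at (54.00, 108.00).
ΣA = 21228.50 mm²
ΣAx_c = (25300.00)(55.00) + (-4071.50)(54.00) = 1171638.78 mm³
ΣAy_c = (25300.00)(115.00) + (-4071.50)(108.00) = 2469777.56 mm³
x_c = 1171638.78 / 21228.50 = 55.19 mm
y_c = 2469777.56 / 21228.50 = 116.34 mm

x_c = 55.19 mm, y_c = 116.34 mm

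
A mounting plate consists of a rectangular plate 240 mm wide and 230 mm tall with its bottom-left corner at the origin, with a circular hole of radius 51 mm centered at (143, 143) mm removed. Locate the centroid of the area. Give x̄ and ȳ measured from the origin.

x̄ = 116.00 mm, ȳ = 110.13 mm

plate: A = 240 × 230 = 55200.00, centroid at (120.00, 115.00).
hole: A = −π·51² = -8171.28, centroid at (143.00, 143.00).
ΣA = 47028.72 mm², ΣAx̄ = 5455506.60 mm³, ΣAȳ = 5179506.60 mm³.
x̄ = 5455506.60/47028.72 = 116.00 mm; ȳ = 5179506.60/47028.72 = 110.13 mm.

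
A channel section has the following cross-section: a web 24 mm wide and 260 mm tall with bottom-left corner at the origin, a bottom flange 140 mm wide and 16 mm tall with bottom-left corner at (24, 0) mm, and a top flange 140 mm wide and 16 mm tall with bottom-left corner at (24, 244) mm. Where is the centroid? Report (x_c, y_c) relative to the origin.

web: A = 24 × 260 = 6240.00, centroid at (12.00, 130.00).
bottom flange: A = 140 × 16 = 2240.00, centroid at (94.00, 8.00).
top flange: A = 140 × 16 = 2240.00, centroid at (94.00, 252.00).
ΣA = 10720.00 mm², ΣAx_c = 496000.00 mm³, ΣAy_c = 1393600.00 mm³.
x_c = 496000.00/10720.00 = 46.27 mm; y_c = 1393600.00/10720.00 = 130.00 mm.

x_c = 46.27 mm, y_c = 130.00 mm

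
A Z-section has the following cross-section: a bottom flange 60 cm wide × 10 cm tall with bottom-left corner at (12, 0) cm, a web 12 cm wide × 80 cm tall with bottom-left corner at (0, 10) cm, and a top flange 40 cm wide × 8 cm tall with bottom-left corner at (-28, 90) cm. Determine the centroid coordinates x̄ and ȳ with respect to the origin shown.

x̄ = 15.11 cm, ȳ = 43.13 cm

bottom flange: A = 60 × 10 = 600.00, centroid at (42.00, 5.00).
web: A = 12 × 80 = 960.00, centroid at (6.00, 50.00).
top flange: A = 40 × 8 = 320.00, centroid at (-8.00, 94.00).
ΣA = 1880.00 cm²
ΣAx̄ = (600.00)(42.00) + (960.00)(6.00) + (320.00)(-8.00) = 28400.00 cm³
ΣAȳ = (600.00)(5.00) + (960.00)(50.00) + (320.00)(94.00) = 81080.00 cm³
x̄ = 28400.00 / 1880.00 = 15.11 cm
ȳ = 81080.00 / 1880.00 = 43.13 cm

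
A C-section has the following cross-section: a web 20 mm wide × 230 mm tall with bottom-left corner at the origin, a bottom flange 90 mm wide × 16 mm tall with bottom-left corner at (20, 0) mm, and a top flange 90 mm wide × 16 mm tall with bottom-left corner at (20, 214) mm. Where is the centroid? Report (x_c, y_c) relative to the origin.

web: A = 20 × 230 = 4600.00, centroid at (10.00, 115.00).
bottom flange: A = 90 × 16 = 1440.00, centroid at (65.00, 8.00).
top flange: A = 90 × 16 = 1440.00, centroid at (65.00, 222.00).
ΣA = 7480.00 mm², ΣAx_c = 233200.00 mm³, ΣAy_c = 860200.00 mm³.
x_c = 233200.00/7480.00 = 31.18 mm; y_c = 860200.00/7480.00 = 115.00 mm.

x_c = 31.18 mm, y_c = 115.00 mm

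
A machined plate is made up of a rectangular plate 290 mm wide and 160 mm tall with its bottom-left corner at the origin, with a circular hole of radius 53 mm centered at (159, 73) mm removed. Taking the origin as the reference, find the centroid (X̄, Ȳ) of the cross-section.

Part | A | x̄ᵢ | ȳᵢ | A·x̄ᵢ | A·ȳᵢ
plate | 46400.00 | 145.00 | 80.00 | 6728000.00 | 3712000.00
hole | -8824.73 | 159.00 | 73.00 | -1403132.67 | -644205.56
Σ | 37575.27 |  |  | 5324867.33 | 3067794.44
X̄ = 5324867.33 / 37575.27 = 141.71 mm
Ȳ = 3067794.44 / 37575.27 = 81.64 mm

X̄ = 141.71 mm, Ȳ = 81.64 mm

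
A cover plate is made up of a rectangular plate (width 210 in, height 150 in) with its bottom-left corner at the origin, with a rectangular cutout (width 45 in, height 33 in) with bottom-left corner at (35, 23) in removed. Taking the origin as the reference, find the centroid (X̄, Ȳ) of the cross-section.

X̄ = 107.35 in, Ȳ = 76.76 in

Part | A | x̄ᵢ | ȳᵢ | A·x̄ᵢ | A·ȳᵢ
plate | 31500.00 | 105.00 | 75.00 | 3307500.00 | 2362500.00
hole | -1485.00 | 57.50 | 39.50 | -85387.50 | -58657.50
Σ | 30015.00 |  |  | 3222112.50 | 2303842.50
X̄ = 3222112.50 / 30015.00 = 107.35 in
Ȳ = 2303842.50 / 30015.00 = 76.76 in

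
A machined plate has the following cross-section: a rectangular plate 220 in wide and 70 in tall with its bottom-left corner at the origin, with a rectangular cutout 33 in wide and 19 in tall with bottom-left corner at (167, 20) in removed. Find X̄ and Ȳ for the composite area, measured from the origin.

X̄ = 106.88 in, Ȳ = 35.23 in

Part | A | x̄ᵢ | ȳᵢ | A·x̄ᵢ | A·ȳᵢ
plate | 15400.00 | 110.00 | 35.00 | 1694000.00 | 539000.00
hole | -627.00 | 183.50 | 29.50 | -115054.50 | -18496.50
Σ | 14773.00 |  |  | 1578945.50 | 520503.50
X̄ = 1578945.50 / 14773.00 = 106.88 in
Ȳ = 520503.50 / 14773.00 = 35.23 in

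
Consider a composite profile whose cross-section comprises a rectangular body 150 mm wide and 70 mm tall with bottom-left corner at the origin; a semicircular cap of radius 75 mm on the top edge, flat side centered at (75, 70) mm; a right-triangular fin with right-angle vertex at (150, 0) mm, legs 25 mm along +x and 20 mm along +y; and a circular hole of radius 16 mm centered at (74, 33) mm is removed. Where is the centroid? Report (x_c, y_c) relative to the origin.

x_c = 76.15 mm, y_c = 66.15 mm

rectangular body: A = 150 × 70 = 10500.00, centroid at (75.00, 35.00).
semicircular top: A = ½π·75² = 8835.73, centroid at (75.00, 101.83).
triangular fin: A = ½·25·20 = 250.00, centroid at (158.33, 6.67).
hole: A = −π·16² = -804.25, centroid at (74.00, 33.00).
ΣA = 18781.48 mm²
ΣAx_c = (10500.00)(75.00) + (8835.73)(75.00) + (250.00)(158.33) + (-804.25)(74.00) = 1430248.70 mm³
ΣAy_c = (10500.00)(35.00) + (8835.73)(101.83) + (250.00)(6.67) + (-804.25)(33.00) = 1242377.55 mm³
x_c = 1430248.70 / 18781.48 = 76.15 mm
y_c = 1242377.55 / 18781.48 = 66.15 mm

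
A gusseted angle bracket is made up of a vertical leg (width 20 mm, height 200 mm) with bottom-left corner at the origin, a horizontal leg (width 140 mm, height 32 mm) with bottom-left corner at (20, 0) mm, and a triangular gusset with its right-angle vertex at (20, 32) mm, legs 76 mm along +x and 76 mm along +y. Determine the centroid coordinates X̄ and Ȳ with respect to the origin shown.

X̄ = 50.50 mm, Ȳ = 56.06 mm

vertical leg: A = 20 × 200 = 4000.00, centroid at (10.00, 100.00).
horizontal leg: A = 140 × 32 = 4480.00, centroid at (90.00, 16.00).
gusset: A = ½·76·76 = 2888.00, centroid at (45.33, 57.33).
ΣA = 11368.00 mm²
ΣAX̄ = (4000.00)(10.00) + (4480.00)(90.00) + (2888.00)(45.33) = 574122.67 mm³
ΣAȲ = (4000.00)(100.00) + (4480.00)(16.00) + (2888.00)(57.33) = 637258.67 mm³
X̄ = 574122.67 / 11368.00 = 50.50 mm
Ȳ = 637258.67 / 11368.00 = 56.06 mm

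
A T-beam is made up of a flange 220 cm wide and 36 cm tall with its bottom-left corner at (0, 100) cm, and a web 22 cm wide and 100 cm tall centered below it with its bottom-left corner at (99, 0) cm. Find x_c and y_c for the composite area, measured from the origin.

web: A = 22 × 100 = 2200.00, centroid at (110.00, 50.00).
flange: A = 220 × 36 = 7920.00, centroid at (110.00, 118.00).
ΣA = 10120.00 cm²
ΣAx_c = (2200.00)(110.00) + (7920.00)(110.00) = 1113200.00 cm³
ΣAy_c = (2200.00)(50.00) + (7920.00)(118.00) = 1044560.00 cm³
x_c = 1113200.00 / 10120.00 = 110.00 cm
y_c = 1044560.00 / 10120.00 = 103.22 cm

x_c = 110.00 cm, y_c = 103.22 cm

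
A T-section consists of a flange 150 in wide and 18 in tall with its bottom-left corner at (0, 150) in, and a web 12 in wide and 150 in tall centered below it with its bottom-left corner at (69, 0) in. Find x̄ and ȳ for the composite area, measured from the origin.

x̄ = 75.00 in, ȳ = 125.40 in

Part | A | x̄ᵢ | ȳᵢ | A·x̄ᵢ | A·ȳᵢ
web | 1800.00 | 75.00 | 75.00 | 135000.00 | 135000.00
flange | 2700.00 | 75.00 | 159.00 | 202500.00 | 429300.00
Σ | 4500.00 |  |  | 337500.00 | 564300.00
x̄ = 337500.00 / 4500.00 = 75.00 in
ȳ = 564300.00 / 4500.00 = 125.40 in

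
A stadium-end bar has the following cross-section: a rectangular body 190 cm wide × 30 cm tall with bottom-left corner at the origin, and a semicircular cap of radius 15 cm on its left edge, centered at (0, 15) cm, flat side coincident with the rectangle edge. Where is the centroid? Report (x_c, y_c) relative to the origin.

x_c = 89.08 cm, y_c = 15.00 cm

rectangular body: A = 190 × 30 = 5700.00, centroid at (95.00, 15.00).
semicircular end: A = ½π·15² = 353.43, centroid at (-6.37, 15.00).
ΣA = 6053.43 cm², ΣAx_c = 539250.00 cm³, ΣAy_c = 90801.44 cm³.
x_c = 539250.00/6053.43 = 89.08 cm; y_c = 90801.44/6053.43 = 15.00 cm.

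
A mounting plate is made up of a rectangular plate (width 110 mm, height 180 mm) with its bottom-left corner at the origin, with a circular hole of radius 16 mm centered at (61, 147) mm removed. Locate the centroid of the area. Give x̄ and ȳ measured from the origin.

Part | A | x̄ᵢ | ȳᵢ | A·x̄ᵢ | A·ȳᵢ
plate | 19800.00 | 55.00 | 90.00 | 1089000.00 | 1782000.00
hole | -804.25 | 61.00 | 147.00 | -49059.11 | -118224.41
Σ | 18995.75 |  |  | 1039940.89 | 1663775.59
x̄ = 1039940.89 / 18995.75 = 54.75 mm
ȳ = 1663775.59 / 18995.75 = 87.59 mm

x̄ = 54.75 mm, ȳ = 87.59 mm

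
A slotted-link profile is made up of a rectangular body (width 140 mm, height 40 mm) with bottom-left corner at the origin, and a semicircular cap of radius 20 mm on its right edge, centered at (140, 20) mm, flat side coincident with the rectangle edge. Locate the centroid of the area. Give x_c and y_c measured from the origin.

rectangular body: A = 140 × 40 = 5600.00, centroid at (70.00, 20.00).
semicircular end: A = ½π·20² = 628.32, centroid at (148.49, 20.00).
ΣA = 6228.32 mm², ΣAx_c = 485297.93 mm³, ΣAy_c = 124566.37 mm³.
x_c = 485297.93/6228.32 = 77.92 mm; y_c = 124566.37/6228.32 = 20.00 mm.

x_c = 77.92 mm, y_c = 20.00 mm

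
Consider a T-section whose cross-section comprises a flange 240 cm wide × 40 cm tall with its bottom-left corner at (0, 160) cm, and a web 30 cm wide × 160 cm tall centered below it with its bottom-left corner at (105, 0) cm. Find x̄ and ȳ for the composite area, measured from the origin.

x̄ = 120.00 cm, ȳ = 146.67 cm

Part | A | x̄ᵢ | ȳᵢ | A·x̄ᵢ | A·ȳᵢ
web | 4800.00 | 120.00 | 80.00 | 576000.00 | 384000.00
flange | 9600.00 | 120.00 | 180.00 | 1152000.00 | 1728000.00
Σ | 14400.00 |  |  | 1728000.00 | 2112000.00
x̄ = 1728000.00 / 14400.00 = 120.00 cm
ȳ = 2112000.00 / 14400.00 = 146.67 cm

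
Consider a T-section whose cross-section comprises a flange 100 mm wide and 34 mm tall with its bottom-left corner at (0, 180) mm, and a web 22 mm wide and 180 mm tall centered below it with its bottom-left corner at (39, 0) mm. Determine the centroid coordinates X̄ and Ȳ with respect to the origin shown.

web: A = 22 × 180 = 3960.00, centroid at (50.00, 90.00).
flange: A = 100 × 34 = 3400.00, centroid at (50.00, 197.00).
ΣA = 7360.00 mm², ΣAX̄ = 368000.00 mm³, ΣAȲ = 1026200.00 mm³.
X̄ = 368000.00/7360.00 = 50.00 mm; Ȳ = 1026200.00/7360.00 = 139.43 mm.

X̄ = 50.00 mm, Ȳ = 139.43 mm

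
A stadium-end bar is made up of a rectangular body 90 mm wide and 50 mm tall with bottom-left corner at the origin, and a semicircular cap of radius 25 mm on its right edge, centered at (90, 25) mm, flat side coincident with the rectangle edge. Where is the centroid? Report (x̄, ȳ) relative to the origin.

Part | A | x̄ᵢ | ȳᵢ | A·x̄ᵢ | A·ȳᵢ
rectangular body | 4500.00 | 45.00 | 25.00 | 202500.00 | 112500.00
semicircular end | 981.75 | 100.61 | 25.00 | 98773.96 | 24543.69
Σ | 5481.75 |  |  | 301273.96 | 137043.69
x̄ = 301273.96 / 5481.75 = 54.96 mm
ȳ = 137043.69 / 5481.75 = 25.00 mm

x̄ = 54.96 mm, ȳ = 25.00 mm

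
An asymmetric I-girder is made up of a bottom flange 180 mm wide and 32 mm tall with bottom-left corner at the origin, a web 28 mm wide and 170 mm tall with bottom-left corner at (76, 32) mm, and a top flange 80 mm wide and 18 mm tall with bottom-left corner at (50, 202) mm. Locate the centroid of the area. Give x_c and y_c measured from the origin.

bottom flange: A = 180 × 32 = 5760.00, centroid at (90.00, 16.00).
web: A = 28 × 170 = 4760.00, centroid at (90.00, 117.00).
top flange: A = 80 × 18 = 1440.00, centroid at (90.00, 211.00).
ΣA = 11960.00 mm²
ΣAx_c = (5760.00)(90.00) + (4760.00)(90.00) + (1440.00)(90.00) = 1076400.00 mm³
ΣAy_c = (5760.00)(16.00) + (4760.00)(117.00) + (1440.00)(211.00) = 952920.00 mm³
x_c = 1076400.00 / 11960.00 = 90.00 mm
y_c = 952920.00 / 11960.00 = 79.68 mm

x_c = 90.00 mm, y_c = 79.68 mm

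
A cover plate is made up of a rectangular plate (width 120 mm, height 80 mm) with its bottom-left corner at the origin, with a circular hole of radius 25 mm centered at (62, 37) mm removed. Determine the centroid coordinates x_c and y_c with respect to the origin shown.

x_c = 59.49 mm, y_c = 40.77 mm

Part | A | x̄ᵢ | ȳᵢ | A·x̄ᵢ | A·ȳᵢ
plate | 9600.00 | 60.00 | 40.00 | 576000.00 | 384000.00
hole | -1963.50 | 62.00 | 37.00 | -121736.72 | -72649.33
Σ | 7636.50 |  |  | 454263.28 | 311350.67
x_c = 454263.28 / 7636.50 = 59.49 mm
y_c = 311350.67 / 7636.50 = 40.77 mm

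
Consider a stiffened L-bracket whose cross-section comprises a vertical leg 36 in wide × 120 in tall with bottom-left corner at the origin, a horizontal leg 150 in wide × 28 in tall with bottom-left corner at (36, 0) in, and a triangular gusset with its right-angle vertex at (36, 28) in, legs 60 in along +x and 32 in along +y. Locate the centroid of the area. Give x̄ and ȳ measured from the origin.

x̄ = 63.05 in, ȳ = 37.46 in

vertical leg: A = 36 × 120 = 4320.00, centroid at (18.00, 60.00).
horizontal leg: A = 150 × 28 = 4200.00, centroid at (111.00, 14.00).
gusset: A = ½·60·32 = 960.00, centroid at (56.00, 38.67).
ΣA = 9480.00 in², ΣAx̄ = 597720.00 in³, ΣAȳ = 355120.00 in³.
x̄ = 597720.00/9480.00 = 63.05 in; ȳ = 355120.00/9480.00 = 37.46 in.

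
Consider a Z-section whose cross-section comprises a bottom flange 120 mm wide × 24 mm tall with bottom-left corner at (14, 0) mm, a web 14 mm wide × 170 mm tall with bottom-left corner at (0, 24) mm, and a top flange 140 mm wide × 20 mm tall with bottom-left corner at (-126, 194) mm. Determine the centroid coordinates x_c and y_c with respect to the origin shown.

bottom flange: A = 120 × 24 = 2880.00, centroid at (74.00, 12.00).
web: A = 14 × 170 = 2380.00, centroid at (7.00, 109.00).
top flange: A = 140 × 20 = 2800.00, centroid at (-56.00, 204.00).
ΣA = 8060.00 mm², ΣAx_c = 72980.00 mm³, ΣAy_c = 865180.00 mm³.
x_c = 72980.00/8060.00 = 9.05 mm; y_c = 865180.00/8060.00 = 107.34 mm.

x_c = 9.05 mm, y_c = 107.34 mm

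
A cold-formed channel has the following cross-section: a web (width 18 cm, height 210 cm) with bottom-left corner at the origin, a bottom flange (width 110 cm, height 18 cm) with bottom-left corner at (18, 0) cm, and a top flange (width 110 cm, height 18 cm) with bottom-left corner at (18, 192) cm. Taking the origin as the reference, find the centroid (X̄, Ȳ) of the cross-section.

Part | A | x̄ᵢ | ȳᵢ | A·x̄ᵢ | A·ȳᵢ
web | 3780.00 | 9.00 | 105.00 | 34020.00 | 396900.00
bottom flange | 1980.00 | 73.00 | 9.00 | 144540.00 | 17820.00
top flange | 1980.00 | 73.00 | 201.00 | 144540.00 | 397980.00
Σ | 7740.00 |  |  | 323100.00 | 812700.00
X̄ = 323100.00 / 7740.00 = 41.74 cm
Ȳ = 812700.00 / 7740.00 = 105.00 cm

X̄ = 41.74 cm, Ȳ = 105.00 cm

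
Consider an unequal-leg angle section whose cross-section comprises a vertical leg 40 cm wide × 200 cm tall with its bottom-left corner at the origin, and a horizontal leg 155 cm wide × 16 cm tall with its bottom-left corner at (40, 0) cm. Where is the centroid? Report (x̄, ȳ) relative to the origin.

vertical leg: A = 40 × 200 = 8000.00, centroid at (20.00, 100.00).
horizontal leg: A = 155 × 16 = 2480.00, centroid at (117.50, 8.00).
ΣA = 10480.00 cm², ΣAx̄ = 451400.00 cm³, ΣAȳ = 819840.00 cm³.
x̄ = 451400.00/10480.00 = 43.07 cm; ȳ = 819840.00/10480.00 = 78.23 cm.

x̄ = 43.07 cm, ȳ = 78.23 cm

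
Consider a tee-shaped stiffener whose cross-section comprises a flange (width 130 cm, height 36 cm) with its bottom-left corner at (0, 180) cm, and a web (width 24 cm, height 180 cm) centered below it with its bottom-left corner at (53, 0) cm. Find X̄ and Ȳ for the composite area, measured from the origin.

X̄ = 65.00 cm, Ȳ = 146.16 cm

web: A = 24 × 180 = 4320.00, centroid at (65.00, 90.00).
flange: A = 130 × 36 = 4680.00, centroid at (65.00, 198.00).
ΣA = 9000.00 cm², ΣAX̄ = 585000.00 cm³, ΣAȲ = 1315440.00 cm³.
X̄ = 585000.00/9000.00 = 65.00 cm; Ȳ = 1315440.00/9000.00 = 146.16 cm.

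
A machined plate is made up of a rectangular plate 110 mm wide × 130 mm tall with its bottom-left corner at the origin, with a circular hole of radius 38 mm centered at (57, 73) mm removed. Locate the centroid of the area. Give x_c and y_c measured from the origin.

plate: A = 110 × 130 = 14300.00, centroid at (55.00, 65.00).
hole: A = −π·38² = -4536.46, centroid at (57.00, 73.00).
ΣA = 9763.54 mm²
ΣAx_c = (14300.00)(55.00) + (-4536.46)(57.00) = 527921.79 mm³
ΣAy_c = (14300.00)(65.00) + (-4536.46)(73.00) = 598338.44 mm³
x_c = 527921.79 / 9763.54 = 54.07 mm
y_c = 598338.44 / 9763.54 = 61.28 mm

x_c = 54.07 mm, y_c = 61.28 mm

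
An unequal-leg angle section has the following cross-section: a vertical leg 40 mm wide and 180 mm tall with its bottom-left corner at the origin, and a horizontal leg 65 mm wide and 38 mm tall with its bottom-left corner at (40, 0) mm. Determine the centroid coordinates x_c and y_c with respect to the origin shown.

Part | A | x̄ᵢ | ȳᵢ | A·x̄ᵢ | A·ȳᵢ
vertical leg | 7200.00 | 20.00 | 90.00 | 144000.00 | 648000.00
horizontal leg | 2470.00 | 72.50 | 19.00 | 179075.00 | 46930.00
Σ | 9670.00 |  |  | 323075.00 | 694930.00
x_c = 323075.00 / 9670.00 = 33.41 mm
y_c = 694930.00 / 9670.00 = 71.86 mm

x_c = 33.41 mm, y_c = 71.86 mm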